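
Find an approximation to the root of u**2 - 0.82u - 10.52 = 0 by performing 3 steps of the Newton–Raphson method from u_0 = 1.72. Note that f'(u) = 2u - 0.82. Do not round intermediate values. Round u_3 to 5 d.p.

Newton update: u ← u − f(u)/f'(u).
u_0 = 1.720000: f = -8.972000, f' = 2.620000 → u_1 = 1.720000 - (-8.972000)/(2.620000) = 5.144427
u_1 = 5.144427: f = 11.726704, f' = 9.468855 → u_2 = 5.144427 - (11.726704)/(9.468855) = 3.905977
u_2 = 3.905977: f = 1.533758, f' = 6.991955 → u_3 = 3.905977 - (1.533758)/(6.991955) = 3.686617

3.68662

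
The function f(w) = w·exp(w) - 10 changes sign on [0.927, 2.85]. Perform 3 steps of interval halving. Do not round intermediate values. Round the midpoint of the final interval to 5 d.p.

f(0.927000) = -7.657548, f(2.850000) = 39.270178 (opposite signs)
step 1: m = 1.888500, f(m) = 2.481941 > 0 → root in [0.927000, 1.888500]
step 2: m = 1.407750, f(m) = -4.246878 < 0 → root in [1.407750, 1.888500]
step 3: m = 1.648125, f(m) = -1.434322 < 0 → root in [1.648125, 1.888500]
Midpoint of [1.648125, 1.888500] = 1.768312

1.76831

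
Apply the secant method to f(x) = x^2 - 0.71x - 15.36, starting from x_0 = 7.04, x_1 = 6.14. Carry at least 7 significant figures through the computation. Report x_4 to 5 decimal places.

Secant update: x_(k+1) = x_k − f(x_k)·(x_k − x_(k-1))/(f(x_k) − f(x_(k-1))).
f(x_0) = 29.203200, f(x_1) = 17.980200
x_2 = 6.140000 - (17.980200)·(6.140000 - 7.040000)/(17.980200 - (29.203200)) = 4.698123; f(x_2) = 3.376697
x_3 = 4.698123 - (3.376697)·(4.698123 - 6.140000)/(3.376697 - (17.980200)) = 4.364725; f(x_3) = 0.591873
x_4 = 4.364725 - (0.591873)·(4.364725 - 4.698123)/(0.591873 - (3.376697)) = 4.293867; f(x_4) = 0.028645

4.29387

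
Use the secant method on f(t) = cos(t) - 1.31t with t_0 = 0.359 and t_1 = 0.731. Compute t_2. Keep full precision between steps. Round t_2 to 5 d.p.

f(t_0) = 0.465959, f(t_1) = -0.213103
t_2 = 0.731000 - (-0.213103)·(0.731000 - 0.359000)/(-0.213103 - (0.465959)) = 0.614259; f(t_2) = 0.012521

0.61426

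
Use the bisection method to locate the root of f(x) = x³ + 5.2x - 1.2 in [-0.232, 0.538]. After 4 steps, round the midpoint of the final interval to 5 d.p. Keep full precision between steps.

0.22519

f(-0.232000) = -2.418887, f(0.538000) = 1.753321 (opposite signs)
step 1: m = 0.153000, f(m) = -0.400818 < 0 → root in [0.153000, 0.538000]
step 2: m = 0.345500, f(m) = 0.637842 > 0 → root in [0.153000, 0.345500]
step 3: m = 0.249250, f(m) = 0.111585 > 0 → root in [0.153000, 0.249250]
step 4: m = 0.201125, f(m) = -0.146014 < 0 → root in [0.201125, 0.249250]
Midpoint of [0.201125, 0.249250] = 0.225188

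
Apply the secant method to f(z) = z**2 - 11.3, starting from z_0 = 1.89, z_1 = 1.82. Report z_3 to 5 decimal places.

3.19884

f(z_0) = -7.727900, f(z_1) = -7.987600
z_2 = 1.820000 - (-7.987600)·(1.820000 - 1.890000)/(-7.987600 - (-7.727900)) = 3.972992; f(z_2) = 4.484665
z_3 = 3.972992 - (4.484665)·(3.972992 - 1.820000)/(4.484665 - (-7.987600)) = 3.198838; f(z_3) = -1.067433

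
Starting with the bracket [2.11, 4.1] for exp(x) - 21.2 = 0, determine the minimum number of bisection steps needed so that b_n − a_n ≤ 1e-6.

21

Initial width b − a = 4.1 − 2.11 = 1.990000.
After n steps the width is (b−a)/2^n; need (b−a)/2^n ≤ 1e-6.
So n ≥ log₂(1.990000/1e-6) = log₂(1990000.0000) ≈ 20.9243.
Hence n = 21.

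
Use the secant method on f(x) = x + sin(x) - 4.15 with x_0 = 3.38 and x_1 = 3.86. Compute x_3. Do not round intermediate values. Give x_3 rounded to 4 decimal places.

4.8200

f(x_0) = -1.006155, f(x_1) = -0.948186
x_2 = 3.860000 - (-0.948186)·(3.860000 - 3.380000)/(-0.948186 - (-1.006155)) = 11.711277; f(x_2) = 6.806645
x_3 = 11.711277 - (6.806645)·(11.711277 - 3.860000)/(6.806645 - (-0.948186)) = 4.819979; f(x_3) = -0.324239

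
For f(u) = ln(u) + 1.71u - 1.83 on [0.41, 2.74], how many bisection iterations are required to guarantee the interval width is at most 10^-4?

15

Initial width b − a = 2.74 − 0.41 = 2.330000.
After n steps the width is (b−a)/2^n; need (b−a)/2^n ≤ 10^-4.
So n ≥ log₂(2.330000/10^-4) = log₂(23300.0000) ≈ 14.5080.
Hence n = 15.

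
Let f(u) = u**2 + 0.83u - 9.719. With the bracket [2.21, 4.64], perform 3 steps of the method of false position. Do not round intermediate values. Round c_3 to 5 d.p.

2.72288

False-position update: c = (a·f(b) − b·f(a))/(f(b) − f(a)); replace the endpoint whose sign matches f(c).
f(2.210000) = -3.000600, f(4.640000) = 15.661800
step 1: c = 2.600703, f(c) = -0.796760 < 0 → new bracket [2.600703, 4.640000]
step 2: c = 2.699426, f(c) = -0.191578 < 0 → new bracket [2.699426, 4.640000]
step 3: c = 2.722876, f(c) = -0.044958 < 0 → new bracket [2.722876, 4.640000]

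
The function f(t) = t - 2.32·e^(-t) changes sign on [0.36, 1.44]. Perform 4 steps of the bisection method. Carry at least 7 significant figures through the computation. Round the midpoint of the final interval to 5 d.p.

0.93375

f(0.360000) = -1.258609, f(1.440000) = 0.890328 (opposite signs)
step 1: m = 0.900000, f(m) = -0.043242 < 0 → root in [0.900000, 1.440000]
step 2: m = 1.170000, f(m) = 0.449949 > 0 → root in [0.900000, 1.170000]
step 3: m = 1.035000, f(m) = 0.210875 > 0 → root in [0.900000, 1.035000]
step 4: m = 0.967500, f(m) = 0.085826 > 0 → root in [0.900000, 0.967500]
Midpoint of [0.900000, 0.967500] = 0.933750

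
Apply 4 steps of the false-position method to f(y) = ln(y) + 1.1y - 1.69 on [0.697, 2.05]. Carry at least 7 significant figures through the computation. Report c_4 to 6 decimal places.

1.298874

f(0.697000) = -1.284270, f(2.050000) = 1.282840
step 1: c = 1.373877, f(c) = 0.138901 > 0 → new bracket [0.697000, 1.373877]
step 2: c = 1.307814, f(c) = 0.016952 > 0 → new bracket [0.697000, 1.307814]
step 3: c = 1.299856, f(c) = 0.002096 > 0 → new bracket [0.697000, 1.299856]
step 4: c = 1.298874, f(c) = 0.000259 > 0 → new bracket [0.697000, 1.298874]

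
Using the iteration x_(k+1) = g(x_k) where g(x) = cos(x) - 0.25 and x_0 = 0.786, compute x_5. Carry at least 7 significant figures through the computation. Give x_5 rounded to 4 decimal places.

0.5732

x_1 = g(0.786000) = 0.456681
x_2 = g(0.456681) = 0.647521
x_3 = g(0.647521) = 0.547582
x_4 = g(0.547582) = 0.603786
x_5 = g(0.603786) = 0.573192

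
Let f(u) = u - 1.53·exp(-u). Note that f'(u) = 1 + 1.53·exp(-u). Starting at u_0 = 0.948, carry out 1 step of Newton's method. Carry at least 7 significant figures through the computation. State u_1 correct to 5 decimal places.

u_0 = 0.948000: f = 0.355102, f' = 1.592898 → u_1 = 0.948000 - (0.355102)/(1.592898) = 0.725072

0.72507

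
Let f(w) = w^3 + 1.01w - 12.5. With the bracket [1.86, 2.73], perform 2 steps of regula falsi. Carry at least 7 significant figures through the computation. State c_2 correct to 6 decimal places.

f(1.860000) = -4.186544, f(2.730000) = 10.603717
step 1: c = 2.106263, f(c) = -1.028568 < 0 → new bracket [2.106263, 2.730000]
step 2: c = 2.161416, f(c) = -0.219441 < 0 → new bracket [2.161416, 2.730000]

2.161416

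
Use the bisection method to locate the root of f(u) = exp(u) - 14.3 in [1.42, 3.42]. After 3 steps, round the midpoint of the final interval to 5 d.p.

f(1.420000) = -10.162880, f(3.420000) = 16.269415 (opposite signs)
step 1: m = 2.420000, f(m) = -3.054141 < 0 → root in [2.420000, 3.420000]
step 2: m = 2.920000, f(m) = 4.241287 > 0 → root in [2.420000, 2.920000]
step 3: m = 2.670000, f(m) = 0.139969 > 0 → root in [2.420000, 2.670000]
Midpoint of [2.420000, 2.670000] = 2.545000

2.54500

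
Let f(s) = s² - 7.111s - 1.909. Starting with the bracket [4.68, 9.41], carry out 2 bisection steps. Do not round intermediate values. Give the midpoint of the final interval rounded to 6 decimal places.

f(4.680000) = -13.286080, f(9.410000) = 19.724590 (opposite signs)
step 1: m = 7.045000, f(m) = -2.373970 < 0 → root in [7.045000, 9.410000]
step 2: m = 8.227500, f(m) = 7.277004 > 0 → root in [7.045000, 8.227500]
Midpoint of [7.045000, 8.227500] = 7.636250

7.636250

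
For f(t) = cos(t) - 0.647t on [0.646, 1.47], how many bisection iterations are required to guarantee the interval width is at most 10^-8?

27

Initial width b − a = 1.47 − 0.646 = 0.824000.
After n steps the width is (b−a)/2^n; need (b−a)/2^n ≤ 10^-8.
So n ≥ log₂(0.824000/10^-8) = log₂(82400000.0000) ≈ 26.2961.
Hence n = 27.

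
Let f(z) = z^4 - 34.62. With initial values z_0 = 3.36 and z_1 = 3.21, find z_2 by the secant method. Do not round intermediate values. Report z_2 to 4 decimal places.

2.7056

f(z_0) = 92.835068, f(z_1) = 71.554477
z_2 = 3.210000 - (71.554477)·(3.210000 - 3.360000)/(71.554477 - (92.835068)) = 2.705636; f(z_2) = 18.969198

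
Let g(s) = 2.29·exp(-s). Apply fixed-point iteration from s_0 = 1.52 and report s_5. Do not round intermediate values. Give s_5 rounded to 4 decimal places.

0.6285

s_1 = g(1.520000) = 0.500850
s_2 = g(0.500850) = 1.387775
s_3 = g(1.387775) = 0.571653
s_4 = g(0.571653) = 1.292914
s_5 = g(1.292914) = 0.628536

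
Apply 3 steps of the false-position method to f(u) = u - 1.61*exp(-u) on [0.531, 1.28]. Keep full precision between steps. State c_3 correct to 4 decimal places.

False-position update: c = (a·f(b) − b·f(a))/(f(b) − f(a)); replace the endpoint whose sign matches f(c).
f(0.531000) = -0.415707, f(1.280000) = 0.832360
step 1: c = 0.780477, f(c) = 0.042796 > 0 → new bracket [0.531000, 0.780477]
step 2: c = 0.757192, f(c) = 0.002131 > 0 → new bracket [0.531000, 0.757192]
step 3: c = 0.756038, f(c) = 0.000106 > 0 → new bracket [0.531000, 0.756038]

0.7560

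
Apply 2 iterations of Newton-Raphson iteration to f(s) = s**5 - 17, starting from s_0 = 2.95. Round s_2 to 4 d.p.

f'(s) = 5s**4
s_0 = 2.950000: f = 206.413843, f' = 378.667531 → s_1 = 2.950000 - (206.413843)/(378.667531) = 2.404894
s_1 = 2.404894: f = 63.441458, f' = 167.245311 → s_2 = 2.404894 - (63.441458)/(167.245311) = 2.025563

2.0256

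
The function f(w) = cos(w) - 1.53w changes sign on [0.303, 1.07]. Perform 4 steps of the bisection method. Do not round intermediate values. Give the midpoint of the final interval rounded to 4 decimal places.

f(0.303000) = 0.490856, f(1.070000) = -1.156976 (opposite signs)
step 1: m = 0.686500, f(m) = -0.276876 < 0 → root in [0.303000, 0.686500]
step 2: m = 0.494750, f(m) = 0.123120 > 0 → root in [0.494750, 0.686500]
step 3: m = 0.590625, f(m) = -0.073063 < 0 → root in [0.494750, 0.590625]
step 4: m = 0.542687, f(m) = 0.026012 > 0 → root in [0.542687, 0.590625]
Midpoint of [0.542687, 0.590625] = 0.566656

0.5667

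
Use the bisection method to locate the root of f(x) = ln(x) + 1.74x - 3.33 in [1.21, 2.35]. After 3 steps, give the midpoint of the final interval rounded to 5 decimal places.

1.56625

f(1.210000) = -1.033980, f(2.350000) = 1.613415 (opposite signs)
step 1: m = 1.780000, f(m) = 0.343813 > 0 → root in [1.210000, 1.780000]
step 2: m = 1.495000, f(m) = -0.326574 < 0 → root in [1.495000, 1.780000]
step 3: m = 1.637500, f(m) = 0.012421 > 0 → root in [1.495000, 1.637500]
Midpoint of [1.495000, 1.637500] = 1.566250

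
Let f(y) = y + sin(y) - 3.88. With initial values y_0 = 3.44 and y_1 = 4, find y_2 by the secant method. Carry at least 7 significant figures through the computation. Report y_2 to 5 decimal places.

7.66898

f(y_0) = -0.733998, f(y_1) = -0.636802
y_2 = 4.000000 - (-0.636802)·(4.000000 - 3.440000)/(-0.636802 - (-0.733998)) = 7.668979; f(y_2) = 4.771915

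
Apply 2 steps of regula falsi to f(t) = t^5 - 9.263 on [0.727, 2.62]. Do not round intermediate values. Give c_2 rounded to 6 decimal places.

0.991313

f(0.727000) = -9.059918, f(2.620000) = 114.191367
step 1: c = 0.866150, f(c) = -8.775510 < 0 → new bracket [0.866150, 2.620000]
step 2: c = 0.991313, f(c) = -8.305686 < 0 → new bracket [0.991313, 2.620000]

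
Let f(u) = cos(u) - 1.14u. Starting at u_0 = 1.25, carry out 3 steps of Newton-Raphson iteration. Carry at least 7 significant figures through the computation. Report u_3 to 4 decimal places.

f'(u) = -sin(u) - 1.14
u_0 = 1.250000: f = -1.109678, f' = -2.088985 → u_1 = 1.250000 - (-1.109678)/(-2.088985) = 0.718796
u_1 = 0.718796: f = -0.066828, f' = -1.798479 → u_2 = 0.718796 - (-0.066828)/(-1.798479) = 0.681638
u_2 = 0.681638: f = -0.000525, f' = -1.770066 → u_3 = 0.681638 - (-0.000525)/(-1.770066) = 0.681341

0.6813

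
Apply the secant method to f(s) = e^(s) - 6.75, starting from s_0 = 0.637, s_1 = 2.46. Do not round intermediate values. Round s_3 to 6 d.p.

f(s_0) = -4.859200, f(s_1) = 4.954812
s_2 = 2.460000 - (4.954812)·(2.460000 - 0.637000)/(4.954812 - (-4.859200)) = 1.539620; f(s_2) = -2.087183
s_3 = 1.539620 - (-2.087183)·(1.539620 - 2.460000)/(-2.087183 - (4.954812)) = 1.812412; f(s_3) = -0.624796

1.812412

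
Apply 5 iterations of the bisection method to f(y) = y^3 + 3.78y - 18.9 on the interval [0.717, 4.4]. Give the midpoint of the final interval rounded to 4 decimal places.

f(0.717000) = -15.821138, f(4.400000) = 82.916000 (opposite signs)
step 1: m = 2.558500, f(m) = 7.518872 > 0 → root in [0.717000, 2.558500]
step 2: m = 1.637750, f(m) = -8.316491 < 0 → root in [1.637750, 2.558500]
step 3: m = 2.098125, f(m) = -1.732872 < 0 → root in [2.098125, 2.558500]
step 4: m = 2.328313, f(m) = 2.522894 > 0 → root in [2.098125, 2.328313]
step 5: m = 2.213219, f(m) = 0.307059 > 0 → root in [2.098125, 2.213219]
Midpoint of [2.098125, 2.213219] = 2.155672

2.1557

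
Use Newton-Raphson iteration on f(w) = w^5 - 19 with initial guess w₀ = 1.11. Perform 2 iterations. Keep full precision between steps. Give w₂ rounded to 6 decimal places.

2.741675

Newton update: w ← w − f(w)/f'(w).
f'(w) = 5w⁴
w_0 = 1.110000: f = -17.314942, f' = 7.590352 → w_1 = 1.110000 - (-17.314942)/(7.590352) = 3.391178
w_1 = 3.391178: f = 429.489975, f' = 661.259914 → w_2 = 3.391178 - (429.489975)/(661.259914) = 2.741675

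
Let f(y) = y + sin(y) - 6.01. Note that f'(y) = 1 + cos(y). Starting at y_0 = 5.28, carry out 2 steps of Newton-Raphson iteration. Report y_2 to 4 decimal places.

Newton update: y ← y − f(y)/f'(y).
y_0 = 5.280000: f = -1.573188, f' = 1.537619 → y_1 = 5.280000 - (-1.573188)/(1.537619) = 6.303132
y_1 = 6.303132: f = 0.313078, f' = 1.999801 → y_2 = 6.303132 - (0.313078)/(1.999801) = 6.146578

6.1466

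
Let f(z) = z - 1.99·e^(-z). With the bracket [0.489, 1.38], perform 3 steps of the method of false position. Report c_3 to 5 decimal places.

False-position update: c = (a·f(b) − b·f(a))/(f(b) − f(a)); replace the endpoint whose sign matches f(c).
f(0.489000) = -0.731346, f(1.380000) = 0.879359
step 1: c = 0.893562, f(c) = 0.079262 > 0 → new bracket [0.489000, 0.893562]
step 2: c = 0.854003, f(c) = 0.006846 > 0 → new bracket [0.489000, 0.854003]
step 3: c = 0.850618, f(c) = 0.000588 > 0 → new bracket [0.489000, 0.850618]

0.85062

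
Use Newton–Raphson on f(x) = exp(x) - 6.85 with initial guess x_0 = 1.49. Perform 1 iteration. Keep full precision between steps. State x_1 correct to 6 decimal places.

2.033803

f'(x) = exp(x)
x_0 = 1.490000: f = -2.412904, f' = 4.437096 → x_1 = 1.490000 - (-2.412904)/(4.437096) = 2.033803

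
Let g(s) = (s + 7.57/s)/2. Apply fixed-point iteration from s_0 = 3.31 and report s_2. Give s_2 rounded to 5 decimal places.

2.75176

s_1 = g(3.310000) = 2.798505
s_2 = g(2.798505) = 2.751760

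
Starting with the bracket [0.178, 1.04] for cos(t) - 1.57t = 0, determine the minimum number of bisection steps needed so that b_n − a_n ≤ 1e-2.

Initial width b − a = 1.04 − 0.178 = 0.862000.
After n steps the width is (b−a)/2^n; need (b−a)/2^n ≤ 1e-2.
So n ≥ log₂(0.862000/1e-2) = log₂(86.2000) ≈ 6.4296.
Hence n = 7.

7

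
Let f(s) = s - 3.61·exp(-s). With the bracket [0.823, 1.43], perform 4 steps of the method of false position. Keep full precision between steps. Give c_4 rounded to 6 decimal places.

f(0.823000) = -0.762196, f(1.430000) = 0.566095
step 1: c = 1.171307, f(c) = 0.052346 > 0 → new bracket [0.823000, 1.171307]
step 2: c = 1.148923, f(c) = 0.004633 > 0 → new bracket [0.823000, 1.148923]
step 3: c = 1.146954, f(c) = 0.000408 > 0 → new bracket [0.823000, 1.146954]
step 4: c = 1.146781, f(c) = 0.000036 > 0 → new bracket [0.823000, 1.146781]

1.146781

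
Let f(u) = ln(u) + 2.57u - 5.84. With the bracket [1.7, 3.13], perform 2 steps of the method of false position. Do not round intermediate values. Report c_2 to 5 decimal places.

2.00239

f(1.700000) = -0.940372, f(3.130000) = 3.345133
step 1: c = 2.013786, f(c) = 0.035447 > 0 → new bracket [1.700000, 2.013786]
step 2: c = 2.002388, f(c) = 0.000477 > 0 → new bracket [1.700000, 2.002388]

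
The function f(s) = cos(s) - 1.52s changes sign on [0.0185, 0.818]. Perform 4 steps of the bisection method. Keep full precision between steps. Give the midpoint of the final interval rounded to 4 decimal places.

f(0.018500) = 0.971709, f(0.818000) = -0.559678 (opposite signs)
step 1: m = 0.418250, f(m) = 0.278061 > 0 → root in [0.418250, 0.818000]
step 2: m = 0.618125, f(m) = -0.124584 < 0 → root in [0.418250, 0.618125]
step 3: m = 0.518187, f(m) = 0.081073 > 0 → root in [0.518187, 0.618125]
step 4: m = 0.568156, f(m) = -0.020703 < 0 → root in [0.518187, 0.568156]
Midpoint of [0.518187, 0.568156] = 0.543172

0.5432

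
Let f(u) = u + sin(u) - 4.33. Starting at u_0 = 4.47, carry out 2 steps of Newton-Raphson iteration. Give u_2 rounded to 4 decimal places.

5.2356

Newton update: u ← u − f(u)/f'(u).
f'(u) = 1 + cos(u)
u_0 = 4.470000: f = -0.830767, f' = 0.759978 → u_1 = 4.470000 - (-0.830767)/(0.759978) = 5.563147
u_1 = 5.563147: f = 0.573734, f' = 1.751781 → u_2 = 5.563147 - (0.573734)/(1.751781) = 5.235633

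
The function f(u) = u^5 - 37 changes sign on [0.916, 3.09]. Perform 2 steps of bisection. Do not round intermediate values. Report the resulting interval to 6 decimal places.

f(0.916000) = -36.355122, f(3.090000) = 244.703600 (opposite signs)
step 1: m = 2.003000, f(m) = -4.759279 < 0 → root in [2.003000, 3.090000]
step 2: m = 2.546500, f(m) = 70.082476 > 0 → root in [2.003000, 2.546500]

[2.003000, 2.546500]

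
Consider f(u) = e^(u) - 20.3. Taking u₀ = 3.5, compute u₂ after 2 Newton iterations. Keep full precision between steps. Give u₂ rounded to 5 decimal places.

3.01569

Newton update: u ← u − f(u)/f'(u).
f'(u) = e^(u)
u_0 = 3.500000: f = 12.815452, f' = 33.115452 → u_1 = 3.500000 - (12.815452)/(33.115452) = 3.113007
u_1 = 3.113007: f = 2.188563, f' = 22.488563 → u_2 = 3.113007 - (2.188563)/(22.488563) = 3.015688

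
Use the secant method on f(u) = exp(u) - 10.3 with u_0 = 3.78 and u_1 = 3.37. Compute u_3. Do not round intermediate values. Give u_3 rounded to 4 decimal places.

Secant update: u_(k+1) = u_k − f(u_k)·(u_k − u_(k-1))/(f(u_k) − f(u_(k-1))).
f(u_0) = 33.516042, f(u_1) = 18.778527
u_2 = 3.370000 - (18.778527)·(3.370000 - 3.780000)/(18.778527 - (33.516042)) = 2.847578; f(u_2) = 6.945968
u_3 = 2.847578 - (6.945968)·(2.847578 - 3.370000)/(6.945968 - (18.778527)) = 2.540906; f(u_3) = 2.391159

2.5409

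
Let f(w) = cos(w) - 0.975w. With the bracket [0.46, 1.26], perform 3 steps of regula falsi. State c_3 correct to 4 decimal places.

0.7501

False-position update: c = (a·f(b) − b·f(a))/(f(b) − f(a)); replace the endpoint whose sign matches f(c).
f(0.460000) = 0.447552, f(1.260000) = -0.922683
step 1: c = 0.721300, f(c) = 0.047681 > 0 → new bracket [0.721300, 1.260000]
step 2: c = 0.747770, f(c) = 0.004132 > 0 → new bracket [0.747770, 1.260000]
step 3: c = 0.750053, f(c) = 0.000351 > 0 → new bracket [0.750053, 1.260000]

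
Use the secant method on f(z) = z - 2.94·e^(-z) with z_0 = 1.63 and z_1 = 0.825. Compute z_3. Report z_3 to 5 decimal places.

f(z_0) = 1.053967, f(z_1) = -0.463411
z_2 = 0.825000 - (-0.463411)·(0.825000 - 1.630000)/(-0.463411 - (1.053967)) = 1.070849; f(z_2) = 0.063260
z_3 = 1.070849 - (0.063260)·(1.070849 - 0.825000)/(0.063260 - (-0.463411)) = 1.041319; f(z_3) = 0.003533

1.04132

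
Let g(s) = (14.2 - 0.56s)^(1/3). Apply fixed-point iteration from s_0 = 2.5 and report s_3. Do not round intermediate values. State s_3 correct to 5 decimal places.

s_1 = g(2.500000) = 2.339214
s_2 = g(2.339214) = 2.344686
s_3 = g(2.344686) = 2.344501

2.34450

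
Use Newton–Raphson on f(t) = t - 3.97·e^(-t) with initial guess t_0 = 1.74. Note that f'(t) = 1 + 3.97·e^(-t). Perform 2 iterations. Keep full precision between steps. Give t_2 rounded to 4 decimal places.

t_0 = 1.740000: f = 1.043184, f' = 1.696816 → t_1 = 1.740000 - (1.043184)/(1.696816) = 1.125211
t_1 = 1.125211: f = -0.163388, f' = 2.288599 → t_2 = 1.125211 - (-0.163388)/(2.288599) = 1.196603

1.1966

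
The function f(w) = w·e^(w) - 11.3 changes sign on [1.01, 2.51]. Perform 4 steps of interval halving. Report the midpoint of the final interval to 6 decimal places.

1.806875

f(1.010000) = -8.526943, f(2.510000) = 19.585374 (opposite signs)
step 1: m = 1.760000, f(m) = -1.070110 < 0 → root in [1.760000, 2.510000]
step 2: m = 2.135000, f(m) = 6.755794 > 0 → root in [1.760000, 2.135000]
step 3: m = 1.947500, f(m) = 2.354191 > 0 → root in [1.760000, 1.947500]
step 4: m = 1.853750, f(m) = 0.533809 > 0 → root in [1.760000, 1.853750]
Midpoint of [1.760000, 1.853750] = 1.806875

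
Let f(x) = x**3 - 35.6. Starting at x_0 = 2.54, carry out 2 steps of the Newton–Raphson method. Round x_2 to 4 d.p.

f'(x) = 3x**2
x_0 = 2.540000: f = -19.212936, f' = 19.354800 → x_1 = 2.540000 - (-19.212936)/(19.354800) = 3.532670
x_1 = 3.532670: f = 8.486877, f' = 37.439279 → x_2 = 3.532670 - (8.486877)/(37.439279) = 3.305987

3.3060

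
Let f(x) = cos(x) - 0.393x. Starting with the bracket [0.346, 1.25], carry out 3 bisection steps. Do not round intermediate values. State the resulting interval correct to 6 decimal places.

[1.024000, 1.137000]

f(0.346000) = 0.804759, f(1.250000) = -0.175928 (opposite signs)
step 1: m = 0.798000, f(m) = 0.384526 > 0 → root in [0.798000, 1.250000]
step 2: m = 1.024000, f(m) = 0.117521 > 0 → root in [1.024000, 1.250000]
step 3: m = 1.137000, f(m) = -0.026522 < 0 → root in [1.024000, 1.137000]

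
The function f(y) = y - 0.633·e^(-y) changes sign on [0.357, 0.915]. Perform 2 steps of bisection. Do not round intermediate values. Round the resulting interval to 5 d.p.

[0.35700, 0.49650]

f(0.357000) = -0.085956, f(0.915000) = 0.661473 (opposite signs)
step 1: m = 0.636000, f(m) = 0.300886 > 0 → root in [0.357000, 0.636000]
step 2: m = 0.496500, f(m) = 0.111220 > 0 → root in [0.357000, 0.496500]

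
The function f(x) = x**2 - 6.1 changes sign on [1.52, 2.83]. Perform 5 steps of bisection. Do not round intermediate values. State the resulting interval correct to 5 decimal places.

[2.46156, 2.50250]

f(1.520000) = -3.789600, f(2.830000) = 1.908900 (opposite signs)
step 1: m = 2.175000, f(m) = -1.369375 < 0 → root in [2.175000, 2.830000]
step 2: m = 2.502500, f(m) = 0.162506 > 0 → root in [2.175000, 2.502500]
step 3: m = 2.338750, f(m) = -0.630248 < 0 → root in [2.338750, 2.502500]
step 4: m = 2.420625, f(m) = -0.240575 < 0 → root in [2.420625, 2.502500]
step 5: m = 2.461563, f(m) = -0.040710 < 0 → root in [2.461563, 2.502500]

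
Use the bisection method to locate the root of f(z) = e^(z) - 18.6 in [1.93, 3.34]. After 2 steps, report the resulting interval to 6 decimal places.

f(1.930000) = -11.710490, f(3.340000) = 9.619127 (opposite signs)
step 1: m = 2.635000, f(m) = -4.656688 < 0 → root in [2.635000, 3.340000]
step 2: m = 2.987500, f(m) = 1.236030 > 0 → root in [2.635000, 2.987500]

[2.635000, 2.987500]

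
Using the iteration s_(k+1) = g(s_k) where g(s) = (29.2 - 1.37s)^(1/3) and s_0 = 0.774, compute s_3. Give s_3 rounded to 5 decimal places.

s_1 = g(0.774000) = 3.041628
s_2 = g(3.041628) = 2.925303
s_3 = g(2.925303) = 2.931497

2.93150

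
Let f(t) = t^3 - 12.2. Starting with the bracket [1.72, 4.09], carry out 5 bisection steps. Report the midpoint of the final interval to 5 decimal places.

f(1.720000) = -7.111552, f(4.090000) = 56.217929 (opposite signs)
step 1: m = 2.905000, f(m) = 12.315368 > 0 → root in [1.720000, 2.905000]
step 2: m = 2.312500, f(m) = 0.166455 > 0 → root in [1.720000, 2.312500]
step 3: m = 2.016250, f(m) = -4.003411 < 0 → root in [2.016250, 2.312500]
step 4: m = 2.164375, f(m) = -2.060944 < 0 → root in [2.164375, 2.312500]
step 5: m = 2.238437, f(m) = -0.984080 < 0 → root in [2.238437, 2.312500]
Midpoint of [2.238437, 2.312500] = 2.275469

2.27547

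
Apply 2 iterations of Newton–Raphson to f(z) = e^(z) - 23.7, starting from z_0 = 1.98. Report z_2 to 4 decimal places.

f'(z) = e^(z)
z_0 = 1.980000: f = -16.457257, f' = 7.242743 → z_1 = 1.980000 - (-16.457257)/(7.242743) = 4.252241
z_1 = 4.252241: f = 46.562689, f' = 70.262689 → z_2 = 4.252241 - (46.562689)/(70.262689) = 3.589547

3.5895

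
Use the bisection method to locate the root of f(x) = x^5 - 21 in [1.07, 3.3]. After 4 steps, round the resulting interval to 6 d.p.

f(1.070000) = -19.597448, f(3.300000) = 370.353930 (opposite signs)
step 1: m = 2.185000, f(m) = 28.803195 > 0 → root in [1.070000, 2.185000]
step 2: m = 1.627500, f(m) = -9.581607 < 0 → root in [1.627500, 2.185000]
step 3: m = 1.906250, f(m) = 4.170931 > 0 → root in [1.627500, 1.906250]
step 4: m = 1.766875, f(m) = -3.780159 < 0 → root in [1.766875, 1.906250]

[1.766875, 1.906250]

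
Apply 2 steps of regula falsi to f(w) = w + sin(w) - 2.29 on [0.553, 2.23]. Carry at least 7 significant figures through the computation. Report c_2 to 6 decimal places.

False-position update: c = (a·f(b) − b·f(a))/(f(b) − f(a)); replace the endpoint whose sign matches f(c).
f(0.553000) = -1.211758, f(2.230000) = 0.730480
step 1: c = 1.599276, f(c) = 0.308871 > 0 → new bracket [0.553000, 1.599276]
step 2: c = 1.386756, f(c) = 0.079869 > 0 → new bracket [0.553000, 1.386756]

1.386756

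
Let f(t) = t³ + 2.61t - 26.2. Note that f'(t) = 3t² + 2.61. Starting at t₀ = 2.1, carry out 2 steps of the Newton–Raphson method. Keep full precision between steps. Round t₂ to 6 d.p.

2.684807

t_0 = 2.100000: f = -11.458000, f' = 15.840000 → t_1 = 2.100000 - (-11.458000)/(15.840000) = 2.823359
t_1 = 2.823359: f = 3.674956, f' = 26.524061 → t_2 = 2.823359 - (3.674956)/(26.524061) = 2.684807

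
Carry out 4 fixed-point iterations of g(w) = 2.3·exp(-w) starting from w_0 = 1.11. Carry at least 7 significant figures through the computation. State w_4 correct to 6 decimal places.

1.051398

w_1 = g(1.110000) = 0.757986
w_2 = g(0.757986) = 1.077802
w_3 = g(1.077802) = 0.782789
w_4 = g(0.782789) = 1.051398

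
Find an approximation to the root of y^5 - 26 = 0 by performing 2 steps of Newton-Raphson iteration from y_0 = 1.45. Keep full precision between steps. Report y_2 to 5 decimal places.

2.04360

f'(y) = 5y^4
y_0 = 1.450000: f = -19.590266, f' = 22.102531 → y_1 = 1.450000 - (-19.590266)/(22.102531) = 2.336336
y_1 = 2.336336: f = 43.610759, f' = 148.974213 → y_2 = 2.336336 - (43.610759)/(148.974213) = 2.043596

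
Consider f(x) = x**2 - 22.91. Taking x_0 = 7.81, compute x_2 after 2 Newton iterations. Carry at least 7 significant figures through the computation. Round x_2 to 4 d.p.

f'(x) = 2x
x_0 = 7.810000: f = 38.086100, f' = 15.620000 → x_1 = 7.810000 - (38.086100)/(15.620000) = 5.371709
x_1 = 5.371709: f = 5.945261, f' = 10.743419 → x_2 = 5.371709 - (5.945261)/(10.743419) = 4.818323

4.8183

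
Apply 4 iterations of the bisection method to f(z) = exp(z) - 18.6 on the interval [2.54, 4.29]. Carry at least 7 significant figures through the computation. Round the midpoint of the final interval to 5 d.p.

f(2.540000) = -5.920329, f(4.290000) = 54.366468 (opposite signs)
step 1: m = 3.415000, f(m) = 11.816949 > 0 → root in [2.540000, 3.415000]
step 2: m = 2.977500, f(m) = 1.038659 > 0 → root in [2.540000, 2.977500]
step 3: m = 2.758750, f(m) = -2.819895 < 0 → root in [2.758750, 2.977500]
step 4: m = 2.868125, f(m) = -0.996020 < 0 → root in [2.868125, 2.977500]
Midpoint of [2.868125, 2.977500] = 2.922813

2.92281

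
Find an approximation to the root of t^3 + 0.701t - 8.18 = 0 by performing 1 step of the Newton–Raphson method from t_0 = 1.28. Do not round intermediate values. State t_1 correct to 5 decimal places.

2.20332

Newton update: t ← t − f(t)/f'(t).
f'(t) = 3t^2 + 0.701
t_0 = 1.280000: f = -5.185568, f' = 5.616200 → t_1 = 1.280000 - (-5.185568)/(5.616200) = 2.203323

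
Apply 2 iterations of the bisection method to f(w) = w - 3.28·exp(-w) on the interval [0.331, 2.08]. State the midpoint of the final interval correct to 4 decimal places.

f(0.331000) = -2.024713, f(2.080000) = 1.670229 (opposite signs)
step 1: m = 1.205500, f(m) = 0.223002 > 0 → root in [0.331000, 1.205500]
step 2: m = 0.768250, f(m) = -0.753093 < 0 → root in [0.768250, 1.205500]
Midpoint of [0.768250, 1.205500] = 0.986875

0.9869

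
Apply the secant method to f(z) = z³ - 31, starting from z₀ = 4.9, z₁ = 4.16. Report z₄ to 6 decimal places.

f(z_0) = 86.649000, f(z_1) = 40.991296
z_2 = 4.160000 - (40.991296)·(4.160000 - 4.900000)/(40.991296 - (86.649000)) = 3.495631; f(z_2) = 11.714643
z_3 = 3.495631 - (11.714643)·(3.495631 - 4.160000)/(11.714643 - (40.991296)) = 3.229793; f(z_3) = 2.691794
z_4 = 3.229793 - (2.691794)·(3.229793 - 3.495631)/(2.691794 - (11.714643)) = 3.150486; f(z_4) = 0.270330

3.150486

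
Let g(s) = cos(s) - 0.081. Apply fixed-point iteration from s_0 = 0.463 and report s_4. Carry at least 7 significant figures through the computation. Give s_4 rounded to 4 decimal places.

s_1 = g(0.463000) = 0.813717
s_2 = g(0.813717) = 0.605802
s_3 = g(0.605802) = 0.741046
s_4 = g(0.741046) = 0.656763

0.6568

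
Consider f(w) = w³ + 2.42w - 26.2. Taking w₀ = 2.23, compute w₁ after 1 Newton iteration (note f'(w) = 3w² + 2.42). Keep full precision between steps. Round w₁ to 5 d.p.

2.79024

w_0 = 2.230000: f = -9.713833, f' = 17.338700 → w_1 = 2.230000 - (-9.713833)/(17.338700) = 2.790240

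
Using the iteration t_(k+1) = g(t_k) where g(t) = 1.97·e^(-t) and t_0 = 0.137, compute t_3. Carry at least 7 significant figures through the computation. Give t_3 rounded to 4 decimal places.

1.3833

t_1 = g(0.137000) = 1.717781
t_2 = g(1.717781) = 0.353544
t_3 = g(0.353544) = 1.383325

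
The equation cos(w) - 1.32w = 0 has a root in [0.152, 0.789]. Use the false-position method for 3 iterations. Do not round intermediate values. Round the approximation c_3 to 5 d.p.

f(0.152000) = 0.787830, f(0.789000) = -0.336925
step 1: c = 0.598184, f(c) = 0.036756 > 0 → new bracket [0.598184, 0.789000]
step 2: c = 0.616953, f(c) = 0.001266 > 0 → new bracket [0.616953, 0.789000]
step 3: c = 0.617598, f(c) = 0.000043 > 0 → new bracket [0.617598, 0.789000]

0.61760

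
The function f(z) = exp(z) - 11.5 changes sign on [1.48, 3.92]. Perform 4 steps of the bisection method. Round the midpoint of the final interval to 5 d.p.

f(1.480000) = -7.107054, f(3.920000) = 38.900445 (opposite signs)
step 1: m = 2.700000, f(m) = 3.379732 > 0 → root in [1.480000, 2.700000]
step 2: m = 2.090000, f(m) = -3.415085 < 0 → root in [2.090000, 2.700000]
step 3: m = 2.395000, f(m) = -0.531802 < 0 → root in [2.395000, 2.700000]
step 4: m = 2.547500, f(m) = 1.275126 > 0 → root in [2.395000, 2.547500]
Midpoint of [2.395000, 2.547500] = 2.471250

2.47125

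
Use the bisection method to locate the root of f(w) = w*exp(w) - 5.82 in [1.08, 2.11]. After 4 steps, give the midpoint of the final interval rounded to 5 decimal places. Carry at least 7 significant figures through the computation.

f(1.080000) = -2.639746, f(2.110000) = 11.583789 (opposite signs)
step 1: m = 1.595000, f(m) = 2.040685 > 0 → root in [1.080000, 1.595000]
step 2: m = 1.337500, f(m) = -0.724783 < 0 → root in [1.337500, 1.595000]
step 3: m = 1.466250, f(m) = 0.533197 > 0 → root in [1.337500, 1.466250]
step 4: m = 1.401875, f(m) = -0.124447 < 0 → root in [1.401875, 1.466250]
Midpoint of [1.401875, 1.466250] = 1.434063

1.43406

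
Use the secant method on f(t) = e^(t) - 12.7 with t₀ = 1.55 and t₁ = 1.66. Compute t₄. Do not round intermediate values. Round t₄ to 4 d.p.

2.4647

Secant update: t_(k+1) = t_k − f(t_k)·(t_k − t_(k-1))/(f(t_k) − f(t_(k-1))).
f(t_0) = -7.988530, f(t_1) = -7.440689
t_2 = 1.660000 - (-7.440689)·(1.660000 - 1.550000)/(-7.440689 - (-7.988530)) = 3.154003; f(t_2) = 10.729675
t_3 = 3.154003 - (10.729675)·(3.154003 - 1.660000)/(10.729675 - (-7.440689)) = 2.271788; f(t_3) = -3.003275
t_4 = 2.271788 - (-3.003275)·(2.271788 - 3.154003)/(-3.003275 - (10.729675)) = 2.464721; f(t_4) = -0.939801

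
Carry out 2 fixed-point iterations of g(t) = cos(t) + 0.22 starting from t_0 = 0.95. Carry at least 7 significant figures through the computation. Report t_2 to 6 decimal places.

t_1 = g(0.950000) = 0.801683
t_2 = g(0.801683) = 0.915498

0.915498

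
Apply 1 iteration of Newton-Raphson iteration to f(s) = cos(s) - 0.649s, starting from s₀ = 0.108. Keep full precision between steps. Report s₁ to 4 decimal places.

1.3291

Newton update: s ← s − f(s)/f'(s).
f'(s) = -sin(s) - 0.649
s_0 = 0.108000: f = 0.924082, f' = -0.756790 → s_1 = 0.108000 - (0.924082)/(-0.756790) = 1.329054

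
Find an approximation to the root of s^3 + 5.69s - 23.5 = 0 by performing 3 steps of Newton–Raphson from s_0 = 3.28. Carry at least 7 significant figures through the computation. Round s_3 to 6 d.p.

2.216572

Newton update: s ← s − f(s)/f'(s).
f'(s) = 3s^2 + 5.69
s_0 = 3.280000: f = 30.450752, f' = 37.965200 → s_1 = 3.280000 - (30.450752)/(37.965200) = 2.477930
s_1 = 2.477930: f = 5.814249, f' = 24.110410 → s_2 = 2.477930 - (5.814249)/(24.110410) = 2.236779
s_2 = 2.236779: f = 0.418279, f' = 20.699540 → s_3 = 2.236779 - (0.418279)/(20.699540) = 2.216572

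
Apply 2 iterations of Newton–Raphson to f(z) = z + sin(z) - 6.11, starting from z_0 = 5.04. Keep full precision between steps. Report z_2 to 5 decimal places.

6.19103

f'(z) = 1 + cos(z)
z_0 = 5.040000: f = -2.016814, f' = 1.321782 → z_1 = 5.040000 - (-2.016814)/(1.321782) = 6.565829
z_1 = 6.565829: f = 0.734725, f' = 1.960321 → z_2 = 6.565829 - (0.734725)/(1.960321) = 6.191031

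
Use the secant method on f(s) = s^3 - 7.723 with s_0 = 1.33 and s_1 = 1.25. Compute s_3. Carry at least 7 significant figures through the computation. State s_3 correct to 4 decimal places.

1.8072

f(s_0) = -5.370363, f(s_1) = -5.769875
s_2 = 1.250000 - (-5.769875)·(1.250000 - 1.330000)/(-5.769875 - (-5.370363)) = 2.405385; f(s_2) = 6.194254
s_3 = 2.405385 - (6.194254)·(2.405385 - 1.250000)/(6.194254 - (-5.769875)) = 1.807201; f(s_3) = -1.820726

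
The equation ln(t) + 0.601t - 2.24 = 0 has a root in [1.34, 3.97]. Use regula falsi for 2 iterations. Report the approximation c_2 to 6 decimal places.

f(1.340000) = -1.141990, f(3.970000) = 1.524736
step 1: c = 2.466263, f(c) = 0.144928 > 0 → new bracket [1.340000, 2.466263]
step 2: c = 2.339427, f(c) = 0.015902 > 0 → new bracket [1.340000, 2.339427]

2.339427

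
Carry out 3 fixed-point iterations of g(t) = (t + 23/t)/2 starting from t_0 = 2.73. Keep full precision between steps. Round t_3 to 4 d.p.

t_1 = g(2.730000) = 5.577454
t_2 = g(5.577454) = 4.850600
t_3 = g(4.850600) = 4.796141

4.7961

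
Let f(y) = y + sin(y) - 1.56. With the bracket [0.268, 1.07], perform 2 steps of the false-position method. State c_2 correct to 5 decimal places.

f(0.268000) = -1.027197, f(1.070000) = 0.387201
step 1: c = 0.850447, f(c) = 0.042023 > 0 → new bracket [0.268000, 0.850447]
step 2: c = 0.827556, f(c) = 0.003835 > 0 → new bracket [0.268000, 0.827556]

0.82756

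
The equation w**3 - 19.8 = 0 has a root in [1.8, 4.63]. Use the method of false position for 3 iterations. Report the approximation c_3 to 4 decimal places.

f(1.800000) = -13.968000, f(4.630000) = 79.452847
step 1: c = 2.223133, f(c) = -8.812565 < 0 → new bracket [2.223133, 4.630000]
step 2: c = 2.463439, f(c) = -4.850550 < 0 → new bracket [2.463439, 4.630000]
step 3: c = 2.588096, f(c) = -2.464317 < 0 → new bracket [2.588096, 4.630000]

2.5881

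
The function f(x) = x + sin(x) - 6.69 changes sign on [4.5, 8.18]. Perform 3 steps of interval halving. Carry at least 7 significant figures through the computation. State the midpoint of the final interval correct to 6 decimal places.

6.570000

f(4.500000) = -3.167530, f(8.180000) = 2.437325 (opposite signs)
step 1: m = 6.340000, f(m) = -0.293216 < 0 → root in [6.340000, 8.180000]
step 2: m = 7.260000, f(m) = 1.398719 > 0 → root in [6.340000, 7.260000]
step 3: m = 6.800000, f(m) = 0.604113 > 0 → root in [6.340000, 6.800000]
Midpoint of [6.340000, 6.800000] = 6.570000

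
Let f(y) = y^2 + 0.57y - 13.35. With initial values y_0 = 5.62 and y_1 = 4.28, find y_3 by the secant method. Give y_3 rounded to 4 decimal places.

f(y_0) = 21.437800, f(y_1) = 7.408000
y_2 = 4.280000 - (7.408000)·(4.280000 - 5.620000)/(7.408000 - (21.437800)) = 3.572455; f(y_2) = 1.448731
y_3 = 3.572455 - (1.448731)·(3.572455 - 4.280000)/(1.448731 - (7.408000)) = 3.400446; f(y_3) = 0.151290

3.4004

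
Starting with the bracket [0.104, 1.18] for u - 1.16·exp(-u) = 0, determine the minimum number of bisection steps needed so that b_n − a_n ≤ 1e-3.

11

Initial width b − a = 1.18 − 0.104 = 1.076000.
After n steps the width is (b−a)/2^n; need (b−a)/2^n ≤ 1e-3.
So n ≥ log₂(1.076000/1e-3) = log₂(1076.0000) ≈ 10.0715.
Hence n = 11.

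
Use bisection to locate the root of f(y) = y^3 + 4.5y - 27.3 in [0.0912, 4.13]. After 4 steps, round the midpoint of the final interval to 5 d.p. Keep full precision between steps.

f(0.091200) = -26.888841, f(4.130000) = 61.729997 (opposite signs)
step 1: m = 2.110600, f(m) = -8.400353 < 0 → root in [2.110600, 4.130000]
step 2: m = 3.120300, f(m) = 17.121440 > 0 → root in [2.110600, 3.120300]
step 3: m = 2.615450, f(m) = 2.360717 > 0 → root in [2.110600, 2.615450]
step 4: m = 2.363025, f(m) = -3.471523 < 0 → root in [2.363025, 2.615450]
Midpoint of [2.363025, 2.615450] = 2.489237

2.48924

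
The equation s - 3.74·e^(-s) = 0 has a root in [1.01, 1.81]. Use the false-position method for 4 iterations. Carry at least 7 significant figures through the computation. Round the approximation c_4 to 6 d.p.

1.165736

f(1.010000) = -0.352179, f(1.810000) = 1.197934
step 1: c = 1.191757, f(c) = 0.055966 > 0 → new bracket [1.010000, 1.191757]
step 2: c = 1.166834, f(c) = 0.002380 > 0 → new bracket [1.010000, 1.166834]
step 3: c = 1.165781, f(c) = 0.000101 > 0 → new bracket [1.010000, 1.165781]
step 4: c = 1.165736, f(c) = 0.000004 > 0 → new bracket [1.010000, 1.165736]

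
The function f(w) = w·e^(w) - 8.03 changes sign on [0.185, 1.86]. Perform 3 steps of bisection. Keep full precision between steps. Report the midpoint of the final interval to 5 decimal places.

1.54594

f(0.185000) = -7.807405, f(1.860000) = 3.918150 (opposite signs)
step 1: m = 1.022500, f(m) = -5.187311 < 0 → root in [1.022500, 1.860000]
step 2: m = 1.441250, f(m) = -1.939314 < 0 → root in [1.441250, 1.860000]
step 3: m = 1.650625, f(m) = 0.570144 > 0 → root in [1.441250, 1.650625]
Midpoint of [1.441250, 1.650625] = 1.545938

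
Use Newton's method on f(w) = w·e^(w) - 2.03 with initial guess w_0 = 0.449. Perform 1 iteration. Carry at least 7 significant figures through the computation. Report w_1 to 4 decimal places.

1.0333

f'(w) = (w + 1)·e^(w)
w_0 = 0.449000: f = -1.326532, f' = 2.270213 → w_1 = 0.449000 - (-1.326532)/(2.270213) = 1.033320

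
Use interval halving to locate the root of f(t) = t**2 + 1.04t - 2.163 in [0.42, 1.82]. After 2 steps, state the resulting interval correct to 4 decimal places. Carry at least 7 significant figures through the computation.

[0.7700, 1.1200]

f(0.420000) = -1.549800, f(1.820000) = 3.042200 (opposite signs)
step 1: m = 1.120000, f(m) = 0.256200 > 0 → root in [0.420000, 1.120000]
step 2: m = 0.770000, f(m) = -0.769300 < 0 → root in [0.770000, 1.120000]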